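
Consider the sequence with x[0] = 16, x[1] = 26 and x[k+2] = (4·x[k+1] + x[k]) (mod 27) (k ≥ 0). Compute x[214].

6

Listing terms: x[0] = 16,  x[1] = 26,  x[2] = 12,  x[3] = 20,  x[4] = 11,  x[5] = 10,  x[6] = 24,  x[7] = 25,  x[8] = 16,  x[9] = 8,  x[10] = 21,  x[11] = 11,  x[12] = 11,  x[13] = 1,  x[14] = 15,  x[15] = 7,  x[16] = 16,  x[17] = 17,  x[18] = 3,  x[19] = 2,  x[20] = 11,  x[21] = 19,  x[22] = 6,  x[23] = 16,  x[24] = 16,  x[25] = 26.
The sequence repeats with period 24.
So x[214] = x[0 + ((214-0) mod 24)] = x[22] = 6.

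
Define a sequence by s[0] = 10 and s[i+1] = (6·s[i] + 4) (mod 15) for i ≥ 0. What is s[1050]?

10

We have s[0] = 10; s[1] = 4; s[2] = 13; s[3] = 7; s[4] = 1; s[5] = 10.
Since s[5] = s[0] = 10, the sequence is periodic with period 5.
So s[1050] = s[0 + ((1050-0) mod 5)] = s[0] = 10.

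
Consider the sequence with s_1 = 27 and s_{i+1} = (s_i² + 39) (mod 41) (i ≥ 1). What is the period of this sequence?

3

Listing terms: s_1 = 27; s_2 = 30; s_3 = 37; s_4 = 14; s_5 = 30.
Since s_5 = s_2 = 30, the sequence is eventually periodic: after a pre-period of length 1 it cycles with period 3.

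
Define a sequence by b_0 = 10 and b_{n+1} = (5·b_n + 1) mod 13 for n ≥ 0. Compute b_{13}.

12

Listing terms: b_0 = 10, b_1 = 12, b_2 = 9, b_3 = 7, b_4 = 10.
The sequence repeats with period 4.
So b_{13} = b_{0 + ((13-0) mod 4)} = b_1 = 12.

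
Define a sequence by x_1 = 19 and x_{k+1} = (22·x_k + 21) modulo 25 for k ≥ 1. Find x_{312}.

9

Computing terms: x_1 = 19,  x_2 = 14,  x_3 = 4,  x_4 = 9,  x_5 = 19.
Since x_5 = x_1 = 19, the sequence is periodic with period 4.
(312 - 1) mod 4 = 3, so x_{312} = x_4 = 9.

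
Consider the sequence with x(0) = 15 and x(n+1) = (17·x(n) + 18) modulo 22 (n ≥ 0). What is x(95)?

13

x(0) = 15; x(1) = 9; x(2) = 17; x(3) = 21; x(4) = 1; x(5) = 13; x(6) = 19; x(7) = 11; x(8) = 7; x(9) = 5; x(10) = 15.
The sequence repeats with period 10.
(95 - 0) mod 10 = 5, so x(95) = x(5) = 13.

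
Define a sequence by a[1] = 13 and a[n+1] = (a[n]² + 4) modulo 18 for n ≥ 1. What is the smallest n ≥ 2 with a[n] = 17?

a[1] = 13,  a[2] = 11,  a[3] = 17,  a[4] = 5,  a[5] = 11.
Since a[5] = a[2] = 11, the sequence is eventually periodic: after a pre-period of length 1 it cycles with period 3.
The value 17 first appears (with n ≥ 2) at a[3].

3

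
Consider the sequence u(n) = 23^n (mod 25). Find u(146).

14

Computing terms: u(0) = 1; u(1) = 23; u(2) = 4; u(3) = 17; u(4) = 16; u(5) = 18; u(6) = 14; u(7) = 22; u(8) = 6; u(9) = 13; u(10) = 24; u(11) = 2; u(12) = 21; u(13) = 8; u(14) = 9; u(15) = 7; u(16) = 11; u(17) = 3; u(18) = 19; u(19) = 12; u(20) = 1.
The sequence repeats with period 20.
So u(146) = u(0 + ((146-0) mod 20)) = u(6) = 14.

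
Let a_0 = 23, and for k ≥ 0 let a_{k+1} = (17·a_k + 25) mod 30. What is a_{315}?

Computing terms: a_0 = 23; a_1 = 26; a_2 = 17; a_3 = 14; a_4 = 23.
The sequence repeats with period 4.
So a_{315} = a_{0 + ((315-0) mod 4)} = a_3 = 14.

14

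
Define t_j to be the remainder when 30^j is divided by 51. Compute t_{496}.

t_1 = 30; t_2 = 33; t_3 = 21; t_4 = 18; t_5 = 30.
Since t_5 = t_1 = 30, the sequence is periodic with period 4.
(496 - 1) mod 4 = 3, so t_{496} = t_4 = 18.

18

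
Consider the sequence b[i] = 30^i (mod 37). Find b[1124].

b[0] = 1; b[1] = 30; b[2] = 12; b[3] = 27; b[4] = 33; b[5] = 28; b[6] = 26; b[7] = 3; b[8] = 16; b[9] = 36; b[10] = 7; b[11] = 25; b[12] = 10; b[13] = 4; b[14] = 9; b[15] = 11; b[16] = 34; b[17] = 21; b[18] = 1.
The sequence repeats with period 18.
(1124 - 0) mod 18 = 8, so b[1124] = b[8] = 16.

16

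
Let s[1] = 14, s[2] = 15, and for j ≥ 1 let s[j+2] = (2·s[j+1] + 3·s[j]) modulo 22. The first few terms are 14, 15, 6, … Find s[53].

Listing terms: s[1] = 14; s[2] = 15; s[3] = 6; s[4] = 13; s[5] = 0; s[6] = 17; s[7] = 12; s[8] = 9; s[9] = 10; s[10] = 3; s[11] = 14; s[12] = 15.
The sequence repeats with period 10.
(53 - 1) mod 10 = 2, so s[53] = s[3] = 6.

6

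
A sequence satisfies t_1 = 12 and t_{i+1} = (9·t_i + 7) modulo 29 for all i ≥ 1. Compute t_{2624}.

20

t_1 = 12, t_2 = 28, t_3 = 27, t_4 = 18, t_5 = 24, t_6 = 20, t_7 = 13, t_8 = 8, t_9 = 21, t_{10} = 22, t_{11} = 2, t_{12} = 25, t_{13} = 0, t_{14} = 7, t_{15} = 12.
Since t_{15} = t_1 = 12, the sequence is periodic with period 14.
(2624 - 1) mod 14 = 5, so t_{2624} = t_6 = 20.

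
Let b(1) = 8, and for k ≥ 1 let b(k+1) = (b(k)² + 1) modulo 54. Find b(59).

Listing terms: b(1) = 8, b(2) = 11, b(3) = 14, b(4) = 35, b(5) = 38, b(6) = 41, b(7) = 8.
The sequence repeats with period 6.
So b(59) = b(1 + ((59-1) mod 6)) = b(5) = 38.

38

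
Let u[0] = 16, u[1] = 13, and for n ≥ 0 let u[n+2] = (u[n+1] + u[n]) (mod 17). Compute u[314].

We have u[0] = 16,  u[1] = 13,  u[2] = 12,  u[3] = 8,  u[4] = 3,  u[5] = 11,  u[6] = 14,  u[7] = 8,  u[8] = 5,  u[9] = 13,  u[10] = 1,  u[11] = 14,  u[12] = 15,  u[13] = 12,  u[14] = 10,  u[15] = 5,  u[16] = 15,  u[17] = 3,  u[18] = 1,  u[19] = 4,  u[20] = 5,  u[21] = 9,  u[22] = 14,  u[23] = 6,  u[24] = 3,  u[25] = 9,  u[26] = 12,  u[27] = 4,  u[28] = 16,  u[29] = 3,  u[30] = 2,  u[31] = 5,  u[32] = 7,  u[33] = 12,  u[34] = 2,  u[35] = 14,  u[36] = 16,  u[37] = 13.
The sequence repeats with period 36.
(314 - 0) mod 36 = 26, so u[314] = u[26] = 12.

12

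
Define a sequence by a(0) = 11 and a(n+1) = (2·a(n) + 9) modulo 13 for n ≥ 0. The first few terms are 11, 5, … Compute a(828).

11

Computing terms: a(0) = 11, a(1) = 5, a(2) = 6, a(3) = 8, a(4) = 12, a(5) = 7, a(6) = 10, a(7) = 3, a(8) = 2, a(9) = 0, a(10) = 9, a(11) = 1, a(12) = 11.
The sequence repeats with period 12.
So a(828) = a(0 + ((828-0) mod 12)) = a(0) = 11.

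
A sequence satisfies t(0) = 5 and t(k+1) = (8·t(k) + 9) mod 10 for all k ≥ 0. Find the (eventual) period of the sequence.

4

Listing terms: t(0) = 5; t(1) = 9; t(2) = 1; t(3) = 7; t(4) = 5.
The sequence repeats with period 4.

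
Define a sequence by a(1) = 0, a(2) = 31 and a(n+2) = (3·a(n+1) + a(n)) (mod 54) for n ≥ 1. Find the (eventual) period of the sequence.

a(1) = 0,  a(2) = 31,  a(3) = 39,  a(4) = 40,  a(5) = 51,  a(6) = 31,  a(7) = 36,  a(8) = 31,  a(9) = 21,  a(10) = 40,  a(11) = 33,  a(12) = 31,  a(13) = 18,  a(14) = 31,  a(15) = 3,  a(16) = 40,  a(17) = 15,  a(18) = 31,  a(19) = 0,  a(20) = 31.
Since (a(19), a(20)) = (a(1), a(2)) = (0, 31) (two consecutive terms determine the rest), the sequence is periodic with period 18.

18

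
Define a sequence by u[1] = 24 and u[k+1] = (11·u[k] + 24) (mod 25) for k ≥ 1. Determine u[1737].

We have u[1] = 24, u[2] = 13, u[3] = 17, u[4] = 11, u[5] = 20, u[6] = 19, u[7] = 8, u[8] = 12, u[9] = 6, u[10] = 15, u[11] = 14, u[12] = 3, u[13] = 7, u[14] = 1, u[15] = 10, u[16] = 9, u[17] = 23, u[18] = 2, u[19] = 21, u[20] = 5, u[21] = 4, u[22] = 18, u[23] = 22, u[24] = 16, u[25] = 0, u[26] = 24.
Since u[26] = u[1] = 24, the sequence is periodic with period 25.
(1737 - 1) mod 25 = 11, so u[1737] = u[12] = 3.

3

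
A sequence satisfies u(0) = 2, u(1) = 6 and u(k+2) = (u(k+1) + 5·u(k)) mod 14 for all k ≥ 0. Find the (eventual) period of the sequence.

21

Computing terms: u(0) = 2, u(1) = 6, u(2) = 2, u(3) = 4, u(4) = 0, u(5) = 6, u(6) = 6, u(7) = 8, u(8) = 10, u(9) = 8, u(10) = 2, u(11) = 0, u(12) = 10, u(13) = 10, u(14) = 4, u(15) = 12, u(16) = 4, u(17) = 8, u(18) = 0, u(19) = 12, u(20) = 12, u(21) = 2, u(22) = 6.
The sequence repeats with period 21.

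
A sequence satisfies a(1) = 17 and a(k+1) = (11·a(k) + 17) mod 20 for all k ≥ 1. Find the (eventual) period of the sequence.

10

We have a(1) = 17; a(2) = 4; a(3) = 1; a(4) = 8; a(5) = 5; a(6) = 12; a(7) = 9; a(8) = 16; a(9) = 13; a(10) = 0; a(11) = 17.
The sequence repeats with period 10.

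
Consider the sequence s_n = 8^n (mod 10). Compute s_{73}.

8

Listing terms: s_0 = 1,  s_1 = 8,  s_2 = 4,  s_3 = 2,  s_4 = 6,  s_5 = 8.
Since s_5 = s_1 = 8, the sequence is eventually periodic: after a pre-period of length 1 it cycles with period 4.
For n ≥ 1, s_n depends only on (n - 1) mod 4. (73 - 1) mod 4 = 0, so s_{73} = s_1 = 8.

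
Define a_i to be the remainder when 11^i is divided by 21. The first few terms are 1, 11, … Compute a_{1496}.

16

We have a_0 = 1, a_1 = 11, a_2 = 16, a_3 = 8, a_4 = 4, a_5 = 2, a_6 = 1.
The sequence repeats with period 6.
So a_{1496} = a_{0 + ((1496-0) mod 6)} = a_2 = 16.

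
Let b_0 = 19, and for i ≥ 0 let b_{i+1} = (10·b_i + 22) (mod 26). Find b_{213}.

18

We have b_0 = 19; b_1 = 4; b_2 = 10; b_3 = 18; b_4 = 20; b_5 = 14; b_6 = 6; b_7 = 4.
Since b_7 = b_1 = 4, the sequence is eventually periodic: after a pre-period of length 1 it cycles with period 6.
For i ≥ 1, b_i depends only on (i - 1) mod 6. (213 - 1) mod 6 = 2, so b_{213} = b_3 = 18.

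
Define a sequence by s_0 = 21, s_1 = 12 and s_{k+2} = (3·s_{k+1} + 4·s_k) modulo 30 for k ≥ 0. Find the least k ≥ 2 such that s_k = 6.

Computing terms: s_0 = 21,  s_1 = 12,  s_2 = 0,  s_3 = 18,  s_4 = 24,  s_5 = 24,  s_6 = 18,  s_7 = 0,  s_8 = 12,  s_9 = 6,  s_{10} = 6,  s_{11} = 12,  s_{12} = 0.
Since (s_{11}, s_{12}) = (s_1, s_2) = (12, 0) (two consecutive terms determine the rest), the sequence is eventually periodic: after a pre-period of length 1 it cycles with period 10.
The value 6 first appears (with k ≥ 2) at s_9.

9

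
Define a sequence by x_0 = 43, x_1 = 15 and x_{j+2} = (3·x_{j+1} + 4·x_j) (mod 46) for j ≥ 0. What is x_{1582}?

35

Listing terms: x_0 = 43,  x_1 = 15,  x_2 = 33,  x_3 = 21,  x_4 = 11,  x_5 = 25,  x_6 = 27,  x_7 = 43,  x_8 = 7,  x_9 = 9,  x_{10} = 9,  x_{11} = 17,  x_{12} = 41,  x_{13} = 7,  x_{14} = 1,  x_{15} = 31,  x_{16} = 5,  x_{17} = 1,  x_{18} = 23,  x_{19} = 27,  x_{20} = 35,  x_{21} = 29,  x_{22} = 43,  x_{23} = 15.
Since (x_{22}, x_{23}) = (x_0, x_1) = (43, 15) (two consecutive terms determine the rest), the sequence is periodic with period 22.
So x_{1582} = x_{0 + ((1582-0) mod 22)} = x_{20} = 35.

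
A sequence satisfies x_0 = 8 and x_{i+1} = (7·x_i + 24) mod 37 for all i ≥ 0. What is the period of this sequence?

x_0 = 8, x_1 = 6, x_2 = 29, x_3 = 5, x_4 = 22, x_5 = 30, x_6 = 12, x_7 = 34, x_8 = 3, x_9 = 8.
The sequence repeats with period 9.

9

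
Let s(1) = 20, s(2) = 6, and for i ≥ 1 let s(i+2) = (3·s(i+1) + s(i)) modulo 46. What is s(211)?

Computing terms: s(1) = 20, s(2) = 6, s(3) = 38, s(4) = 28, s(5) = 30, s(6) = 26, s(7) = 16, s(8) = 28, s(9) = 8, s(10) = 6, s(11) = 26, s(12) = 38, s(13) = 2, s(14) = 44, s(15) = 42, s(16) = 32, s(17) = 0, s(18) = 32, s(19) = 4, s(20) = 44, s(21) = 44, s(22) = 38, s(23) = 20, s(24) = 6.
The sequence repeats with period 22.
So s(211) = s(1 + ((211-1) mod 22)) = s(13) = 2.

2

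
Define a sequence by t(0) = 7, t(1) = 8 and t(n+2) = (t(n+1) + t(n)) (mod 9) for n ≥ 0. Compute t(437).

Computing terms: t(0) = 7; t(1) = 8; t(2) = 6; t(3) = 5; t(4) = 2; t(5) = 7; t(6) = 0; t(7) = 7; t(8) = 7; t(9) = 5; t(10) = 3; t(11) = 8; t(12) = 2; t(13) = 1; t(14) = 3; t(15) = 4; t(16) = 7; t(17) = 2; t(18) = 0; t(19) = 2; t(20) = 2; t(21) = 4; t(22) = 6; t(23) = 1; t(24) = 7; t(25) = 8.
Since (t(24), t(25)) = (t(0), t(1)) = (7, 8) (two consecutive terms determine the rest), the sequence is periodic with period 24.
So t(437) = t(0 + ((437-0) mod 24)) = t(5) = 7.

7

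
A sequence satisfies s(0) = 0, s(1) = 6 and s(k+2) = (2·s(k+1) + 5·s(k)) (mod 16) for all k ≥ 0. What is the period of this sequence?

We have s(0) = 0; s(1) = 6; s(2) = 12; s(3) = 6; s(4) = 8; s(5) = 14; s(6) = 4; s(7) = 14; s(8) = 0; s(9) = 6.
The sequence repeats with period 8.

8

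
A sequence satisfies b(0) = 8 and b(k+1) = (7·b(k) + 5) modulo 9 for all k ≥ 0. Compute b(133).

1

We have b(0) = 8,  b(1) = 7,  b(2) = 0,  b(3) = 5,  b(4) = 4,  b(5) = 6,  b(6) = 2,  b(7) = 1,  b(8) = 3,  b(9) = 8.
The sequence repeats with period 9.
(133 - 0) mod 9 = 7, so b(133) = b(7) = 1.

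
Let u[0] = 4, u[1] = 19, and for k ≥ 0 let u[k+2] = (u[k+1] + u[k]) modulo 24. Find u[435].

18

u[0] = 4; u[1] = 19; u[2] = 23; u[3] = 18; u[4] = 17; u[5] = 11; u[6] = 4; u[7] = 15; u[8] = 19; u[9] = 10; u[10] = 5; u[11] = 15; u[12] = 20; u[13] = 11; u[14] = 7; u[15] = 18; u[16] = 1; u[17] = 19; u[18] = 20; u[19] = 15; u[20] = 11; u[21] = 2; u[22] = 13; u[23] = 15; u[24] = 4; u[25] = 19.
Since (u[24], u[25]) = (u[0], u[1]) = (4, 19) (two consecutive terms determine the rest), the sequence is periodic with period 24.
So u[435] = u[0 + ((435-0) mod 24)] = u[3] = 18.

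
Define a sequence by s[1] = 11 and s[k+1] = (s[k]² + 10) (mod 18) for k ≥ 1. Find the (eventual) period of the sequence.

3

Computing terms: s[1] = 11; s[2] = 5; s[3] = 17; s[4] = 11.
Since s[4] = s[1] = 11, the sequence is periodic with period 3.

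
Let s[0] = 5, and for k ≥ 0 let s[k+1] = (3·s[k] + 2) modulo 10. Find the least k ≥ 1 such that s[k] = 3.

2

Listing terms: s[0] = 5; s[1] = 7; s[2] = 3; s[3] = 1; s[4] = 5.
Since s[4] = s[0] = 5, the sequence is periodic with period 4.
The value 3 first appears (with k ≥ 1) at s[2].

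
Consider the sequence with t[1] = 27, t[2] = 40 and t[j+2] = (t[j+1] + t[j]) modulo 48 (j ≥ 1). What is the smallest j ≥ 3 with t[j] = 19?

3

t[1] = 27; t[2] = 40; t[3] = 19; t[4] = 11; t[5] = 30; t[6] = 41; t[7] = 23; t[8] = 16; t[9] = 39; t[10] = 7; t[11] = 46; t[12] = 5; t[13] = 3; t[14] = 8; t[15] = 11; t[16] = 19; t[17] = 30; t[18] = 1; t[19] = 31; t[20] = 32; t[21] = 15; t[22] = 47; t[23] = 14; t[24] = 13; t[25] = 27; t[26] = 40.
The sequence repeats with period 24.
The value 19 first appears (with j ≥ 3) at t[3].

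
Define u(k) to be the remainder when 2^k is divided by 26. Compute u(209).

We have u(1) = 2,  u(2) = 4,  u(3) = 8,  u(4) = 16,  u(5) = 6,  u(6) = 12,  u(7) = 24,  u(8) = 22,  u(9) = 18,  u(10) = 10,  u(11) = 20,  u(12) = 14,  u(13) = 2.
Since u(13) = u(1) = 2, the sequence is periodic with period 12.
(209 - 1) mod 12 = 4, so u(209) = u(5) = 6.

6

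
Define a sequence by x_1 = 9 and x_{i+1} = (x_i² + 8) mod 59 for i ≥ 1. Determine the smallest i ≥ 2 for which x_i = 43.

11

We have x_1 = 9, x_2 = 30, x_3 = 23, x_4 = 6, x_5 = 44, x_6 = 56, x_7 = 17, x_8 = 2, x_9 = 12, x_{10} = 34, x_{11} = 43, x_{12} = 28, x_{13} = 25, x_{14} = 43.
Since x_{14} = x_{11} = 43, the sequence is eventually periodic: after a pre-period of length 10 it cycles with period 3.
The value 43 first appears (with i ≥ 2) at x_{11}.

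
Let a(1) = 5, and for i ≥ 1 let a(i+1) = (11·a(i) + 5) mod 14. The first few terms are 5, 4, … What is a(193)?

5

Listing terms: a(1) = 5; a(2) = 4; a(3) = 7; a(4) = 12; a(5) = 11; a(6) = 0; a(7) = 5.
Since a(7) = a(1) = 5, the sequence is periodic with period 6.
(193 - 1) mod 6 = 0, so a(193) = a(1) = 5.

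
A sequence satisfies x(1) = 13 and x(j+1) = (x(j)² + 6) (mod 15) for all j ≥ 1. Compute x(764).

10

Listing terms: x(1) = 13,  x(2) = 10,  x(3) = 1,  x(4) = 7,  x(5) = 10.
Since x(5) = x(2) = 10, the sequence is eventually periodic: after a pre-period of length 1 it cycles with period 3.
For j ≥ 2, x(j) depends only on (j - 2) mod 3. (764 - 2) mod 3 = 0, so x(764) = x(2) = 10.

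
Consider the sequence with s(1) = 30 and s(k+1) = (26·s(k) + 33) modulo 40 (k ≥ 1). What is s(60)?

7

We have s(1) = 30, s(2) = 13, s(3) = 11, s(4) = 39, s(5) = 7, s(6) = 15, s(7) = 23, s(8) = 31, s(9) = 39.
Since s(9) = s(4) = 39, the sequence is eventually periodic: after a pre-period of length 3 it cycles with period 5.
For k ≥ 4, s(k) depends only on (k - 4) mod 5. (60 - 4) mod 5 = 1, so s(60) = s(5) = 7.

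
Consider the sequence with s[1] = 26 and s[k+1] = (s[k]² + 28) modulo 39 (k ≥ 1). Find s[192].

Computing terms: s[1] = 26, s[2] = 2, s[3] = 32, s[4] = 38, s[5] = 29, s[6] = 11, s[7] = 32.
Since s[7] = s[3] = 32, the sequence is eventually periodic: after a pre-period of length 2 it cycles with period 4.
For k ≥ 3, s[k] depends only on (k - 3) mod 4. (192 - 3) mod 4 = 1, so s[192] = s[4] = 38.

38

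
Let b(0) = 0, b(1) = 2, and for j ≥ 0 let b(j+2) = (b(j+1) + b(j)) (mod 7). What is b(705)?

Computing terms: b(0) = 0, b(1) = 2, b(2) = 2, b(3) = 4, b(4) = 6, b(5) = 3, b(6) = 2, b(7) = 5, b(8) = 0, b(9) = 5, b(10) = 5, b(11) = 3, b(12) = 1, b(13) = 4, b(14) = 5, b(15) = 2, b(16) = 0, b(17) = 2.
The sequence repeats with period 16.
So b(705) = b(0 + ((705-0) mod 16)) = b(1) = 2.

2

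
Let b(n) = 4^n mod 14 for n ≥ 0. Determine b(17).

Computing terms: b(0) = 1,  b(1) = 4,  b(2) = 2,  b(3) = 8,  b(4) = 4.
Since b(4) = b(1) = 4, the sequence is eventually periodic: after a pre-period of length 1 it cycles with period 3.
For n ≥ 1, b(n) depends only on (n - 1) mod 3. (17 - 1) mod 3 = 1, so b(17) = b(2) = 2.

2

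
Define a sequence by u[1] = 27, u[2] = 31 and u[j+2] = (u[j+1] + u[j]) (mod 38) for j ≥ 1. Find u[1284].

8

Computing terms: u[1] = 27,  u[2] = 31,  u[3] = 20,  u[4] = 13,  u[5] = 33,  u[6] = 8,  u[7] = 3,  u[8] = 11,  u[9] = 14,  u[10] = 25,  u[11] = 1,  u[12] = 26,  u[13] = 27,  u[14] = 15,  u[15] = 4,  u[16] = 19,  u[17] = 23,  u[18] = 4,  u[19] = 27,  u[20] = 31.
Since (u[19], u[20]) = (u[1], u[2]) = (27, 31) (two consecutive terms determine the rest), the sequence is periodic with period 18.
So u[1284] = u[1 + ((1284-1) mod 18)] = u[6] = 8.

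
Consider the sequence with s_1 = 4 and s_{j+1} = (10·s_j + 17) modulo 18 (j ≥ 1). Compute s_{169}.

7

Computing terms: s_1 = 4; s_2 = 3; s_3 = 11; s_4 = 1; s_5 = 9; s_6 = 17; s_7 = 7; s_8 = 15; s_9 = 5; s_{10} = 13; s_{11} = 3.
Since s_{11} = s_2 = 3, the sequence is eventually periodic: after a pre-period of length 1 it cycles with period 9.
For j ≥ 2, s_j depends only on (j - 2) mod 9. (169 - 2) mod 9 = 5, so s_{169} = s_7 = 7.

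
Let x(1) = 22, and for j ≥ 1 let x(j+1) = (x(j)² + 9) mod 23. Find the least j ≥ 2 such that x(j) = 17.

We have x(1) = 22; x(2) = 10; x(3) = 17; x(4) = 22.
The sequence repeats with period 3.
The value 17 first appears (with j ≥ 2) at x(3).

3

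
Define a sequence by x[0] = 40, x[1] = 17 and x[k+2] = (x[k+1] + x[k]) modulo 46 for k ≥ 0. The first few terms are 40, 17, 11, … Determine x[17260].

Listing terms: x[0] = 40, x[1] = 17, x[2] = 11, x[3] = 28, x[4] = 39, x[5] = 21, x[6] = 14, x[7] = 35, x[8] = 3, x[9] = 38, x[10] = 41, x[11] = 33, x[12] = 28, x[13] = 15, x[14] = 43, x[15] = 12, x[16] = 9, x[17] = 21, x[18] = 30, x[19] = 5, x[20] = 35, x[21] = 40, x[22] = 29, x[23] = 23, x[24] = 6, x[25] = 29, x[26] = 35, x[27] = 18, x[28] = 7, x[29] = 25, x[30] = 32, x[31] = 11, x[32] = 43, x[33] = 8, x[34] = 5, x[35] = 13, x[36] = 18, x[37] = 31, x[38] = 3, x[39] = 34, x[40] = 37, x[41] = 25, x[42] = 16, x[43] = 41, x[44] = 11, x[45] = 6, x[46] = 17, x[47] = 23, x[48] = 40, x[49] = 17.
The sequence repeats with period 48.
So x[17260] = x[0 + ((17260-0) mod 48)] = x[28] = 7.

7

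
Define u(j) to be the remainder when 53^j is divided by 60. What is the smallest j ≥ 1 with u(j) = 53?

1

u(0) = 1,  u(1) = 53,  u(2) = 49,  u(3) = 17,  u(4) = 1.
Since u(4) = u(0) = 1, the sequence is periodic with period 4.
The value 53 first appears (with j ≥ 1) at u(1).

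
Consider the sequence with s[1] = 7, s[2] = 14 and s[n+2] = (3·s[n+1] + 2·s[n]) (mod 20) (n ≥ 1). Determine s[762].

8

s[1] = 7; s[2] = 14; s[3] = 16; s[4] = 16; s[5] = 0; s[6] = 12; s[7] = 16; s[8] = 12; s[9] = 8; s[10] = 8; s[11] = 0; s[12] = 16; s[13] = 8; s[14] = 16; s[15] = 4; s[16] = 4; s[17] = 0; s[18] = 8; s[19] = 4; s[20] = 8; s[21] = 12; s[22] = 12; s[23] = 0; s[24] = 4; s[25] = 12; s[26] = 4; s[27] = 16; s[28] = 16.
Since (s[27], s[28]) = (s[3], s[4]) = (16, 16) (two consecutive terms determine the rest), the sequence is eventually periodic: after a pre-period of length 2 it cycles with period 24.
For n ≥ 3, s[n] depends only on (n - 3) mod 24. (762 - 3) mod 24 = 15, so s[762] = s[18] = 8.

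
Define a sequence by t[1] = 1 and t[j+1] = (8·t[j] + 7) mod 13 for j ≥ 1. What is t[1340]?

9

Listing terms: t[1] = 1,  t[2] = 2,  t[3] = 10,  t[4] = 9,  t[5] = 1.
The sequence repeats with period 4.
So t[1340] = t[1 + ((1340-1) mod 4)] = t[4] = 9.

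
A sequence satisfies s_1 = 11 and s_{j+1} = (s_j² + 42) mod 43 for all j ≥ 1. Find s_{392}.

23

s_1 = 11,  s_2 = 34,  s_3 = 37,  s_4 = 35,  s_5 = 20,  s_6 = 12,  s_7 = 14,  s_8 = 23,  s_9 = 12.
Since s_9 = s_6 = 12, the sequence is eventually periodic: after a pre-period of length 5 it cycles with period 3.
For j ≥ 6, s_j depends only on (j - 6) mod 3. (392 - 6) mod 3 = 2, so s_{392} = s_8 = 23.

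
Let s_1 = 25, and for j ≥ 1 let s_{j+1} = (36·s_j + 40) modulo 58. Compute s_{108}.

Computing terms: s_1 = 25,  s_2 = 12,  s_3 = 8,  s_4 = 38,  s_5 = 16,  s_6 = 36,  s_7 = 2,  s_8 = 54,  s_9 = 12.
Since s_9 = s_2 = 12, the sequence is eventually periodic: after a pre-period of length 1 it cycles with period 7.
For j ≥ 2, s_j depends only on (j - 2) mod 7. (108 - 2) mod 7 = 1, so s_{108} = s_3 = 8.

8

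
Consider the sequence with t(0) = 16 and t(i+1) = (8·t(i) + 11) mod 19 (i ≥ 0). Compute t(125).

3

Computing terms: t(0) = 16,  t(1) = 6,  t(2) = 2,  t(3) = 8,  t(4) = 18,  t(5) = 3,  t(6) = 16.
The sequence repeats with period 6.
(125 - 0) mod 6 = 5, so t(125) = t(5) = 3.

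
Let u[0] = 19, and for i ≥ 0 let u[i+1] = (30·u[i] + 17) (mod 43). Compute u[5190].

14

Computing terms: u[0] = 19, u[1] = 28, u[2] = 40, u[3] = 13, u[4] = 20, u[5] = 15, u[6] = 37, u[7] = 9, u[8] = 29, u[9] = 27, u[10] = 10, u[11] = 16, u[12] = 24, u[13] = 6, u[14] = 25, u[15] = 36, u[16] = 22, u[17] = 32, u[18] = 31, u[19] = 1, u[20] = 4, u[21] = 8, u[22] = 42, u[23] = 30, u[24] = 14, u[25] = 7, u[26] = 12, u[27] = 33, u[28] = 18, u[29] = 41, u[30] = 0, u[31] = 17, u[32] = 11, u[33] = 3, u[34] = 21, u[35] = 2, u[36] = 34, u[37] = 5, u[38] = 38, u[39] = 39, u[40] = 26, u[41] = 23, u[42] = 19.
Since u[42] = u[0] = 19, the sequence is periodic with period 42.
(5190 - 0) mod 42 = 24, so u[5190] = u[24] = 14.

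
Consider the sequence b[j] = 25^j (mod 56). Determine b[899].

We have b[1] = 25, b[2] = 9, b[3] = 1, b[4] = 25.
Since b[4] = b[1] = 25, the sequence is periodic with period 3.
So b[899] = b[1 + ((899-1) mod 3)] = b[2] = 9.

9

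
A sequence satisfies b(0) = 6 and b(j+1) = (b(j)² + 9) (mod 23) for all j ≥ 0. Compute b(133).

22

Computing terms: b(0) = 6, b(1) = 22, b(2) = 10, b(3) = 17, b(4) = 22.
Since b(4) = b(1) = 22, the sequence is eventually periodic: after a pre-period of length 1 it cycles with period 3.
For j ≥ 1, b(j) depends only on (j - 1) mod 3. (133 - 1) mod 3 = 0, so b(133) = b(1) = 22.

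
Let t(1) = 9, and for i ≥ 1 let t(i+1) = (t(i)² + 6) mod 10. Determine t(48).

Computing terms: t(1) = 9,  t(2) = 7,  t(3) = 5,  t(4) = 1,  t(5) = 7.
Since t(5) = t(2) = 7, the sequence is eventually periodic: after a pre-period of length 1 it cycles with period 3.
For i ≥ 2, t(i) depends only on (i - 2) mod 3. (48 - 2) mod 3 = 1, so t(48) = t(3) = 5.

5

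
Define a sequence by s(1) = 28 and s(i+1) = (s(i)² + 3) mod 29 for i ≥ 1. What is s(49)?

s(1) = 28,  s(2) = 4,  s(3) = 19,  s(4) = 16,  s(5) = 27,  s(6) = 7,  s(7) = 23,  s(8) = 10,  s(9) = 16.
Since s(9) = s(4) = 16, the sequence is eventually periodic: after a pre-period of length 3 it cycles with period 5.
For i ≥ 4, s(i) depends only on (i - 4) mod 5. (49 - 4) mod 5 = 0, so s(49) = s(4) = 16.

16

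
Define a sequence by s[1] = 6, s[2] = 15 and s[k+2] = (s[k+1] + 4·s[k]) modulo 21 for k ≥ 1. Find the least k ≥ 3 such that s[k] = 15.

Listing terms: s[1] = 6, s[2] = 15, s[3] = 18, s[4] = 15, s[5] = 3, s[6] = 0, s[7] = 12, s[8] = 12, s[9] = 18, s[10] = 3, s[11] = 12, s[12] = 3, s[13] = 9, s[14] = 0, s[15] = 15, s[16] = 15, s[17] = 12, s[18] = 9, s[19] = 15, s[20] = 9, s[21] = 6, s[22] = 0, s[23] = 3, s[24] = 3, s[25] = 15, s[26] = 6, s[27] = 3, s[28] = 6, s[29] = 18, s[30] = 0, s[31] = 9, s[32] = 9, s[33] = 3, s[34] = 18, s[35] = 9, s[36] = 18, s[37] = 12, s[38] = 0, s[39] = 6, s[40] = 6, s[41] = 9, s[42] = 12, s[43] = 6, s[44] = 12, s[45] = 15, s[46] = 0, s[47] = 18, s[48] = 18, s[49] = 6, s[50] = 15.
The sequence repeats with period 48.
The value 15 first appears (with k ≥ 3) at s[4].

4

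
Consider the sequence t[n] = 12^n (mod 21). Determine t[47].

We have t[0] = 1; t[1] = 12; t[2] = 18; t[3] = 6; t[4] = 9; t[5] = 3; t[6] = 15; t[7] = 12.
Since t[7] = t[1] = 12, the sequence is eventually periodic: after a pre-period of length 1 it cycles with period 6.
For n ≥ 1, t[n] depends only on (n - 1) mod 6. (47 - 1) mod 6 = 4, so t[47] = t[5] = 3.

3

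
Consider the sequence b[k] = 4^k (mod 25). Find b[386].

b[0] = 1, b[1] = 4, b[2] = 16, b[3] = 14, b[4] = 6, b[5] = 24, b[6] = 21, b[7] = 9, b[8] = 11, b[9] = 19, b[10] = 1.
The sequence repeats with period 10.
(386 - 0) mod 10 = 6, so b[386] = b[6] = 21.

21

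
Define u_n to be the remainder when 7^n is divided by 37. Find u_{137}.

12

We have u_1 = 7, u_2 = 12, u_3 = 10, u_4 = 33, u_5 = 9, u_6 = 26, u_7 = 34, u_8 = 16, u_9 = 1, u_{10} = 7.
Since u_{10} = u_1 = 7, the sequence is periodic with period 9.
So u_{137} = u_{1 + ((137-1) mod 9)} = u_2 = 12.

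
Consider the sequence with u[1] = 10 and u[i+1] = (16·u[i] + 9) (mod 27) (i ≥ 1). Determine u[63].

22

Listing terms: u[1] = 10, u[2] = 7, u[3] = 13, u[4] = 1, u[5] = 25, u[6] = 4, u[7] = 19, u[8] = 16, u[9] = 22, u[10] = 10.
Since u[10] = u[1] = 10, the sequence is periodic with period 9.
(63 - 1) mod 9 = 8, so u[63] = u[9] = 22.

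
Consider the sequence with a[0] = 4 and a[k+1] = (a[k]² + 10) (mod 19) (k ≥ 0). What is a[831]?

Computing terms: a[0] = 4,  a[1] = 7,  a[2] = 2,  a[3] = 14,  a[4] = 16,  a[5] = 0,  a[6] = 10,  a[7] = 15,  a[8] = 7.
Since a[8] = a[1] = 7, the sequence is eventually periodic: after a pre-period of length 1 it cycles with period 7.
For k ≥ 1, a[k] depends only on (k - 1) mod 7. (831 - 1) mod 7 = 4, so a[831] = a[5] = 0.

0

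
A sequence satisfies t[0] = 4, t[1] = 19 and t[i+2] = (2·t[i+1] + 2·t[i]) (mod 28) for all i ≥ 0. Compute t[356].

8

We have t[0] = 4,  t[1] = 19,  t[2] = 18,  t[3] = 18,  t[4] = 16,  t[5] = 12,  t[6] = 0,  t[7] = 24,  t[8] = 20,  t[9] = 4,  t[10] = 20,  t[11] = 20,  t[12] = 24,  t[13] = 4,  t[14] = 0,  t[15] = 8,  t[16] = 16,  t[17] = 20,  t[18] = 16,  t[19] = 16,  t[20] = 8,  t[21] = 20,  t[22] = 0,  t[23] = 12,  t[24] = 24,  t[25] = 16,  t[26] = 24,  t[27] = 24,  t[28] = 12,  t[29] = 16,  t[30] = 0,  t[31] = 4,  t[32] = 8,  t[33] = 24,  t[34] = 8,  t[35] = 8,  t[36] = 4,  t[37] = 24,  t[38] = 0,  t[39] = 20,  t[40] = 12,  t[41] = 8,  t[42] = 12,  t[43] = 12,  t[44] = 20,  t[45] = 8,  t[46] = 0,  t[47] = 16,  t[48] = 4,  t[49] = 12,  t[50] = 4,  t[51] = 4,  t[52] = 16,  t[53] = 12.
Since (t[52], t[53]) = (t[4], t[5]) = (16, 12) (two consecutive terms determine the rest), the sequence is eventually periodic: after a pre-period of length 4 it cycles with period 48.
For i ≥ 4, t[i] depends only on (i - 4) mod 48. (356 - 4) mod 48 = 16, so t[356] = t[20] = 8.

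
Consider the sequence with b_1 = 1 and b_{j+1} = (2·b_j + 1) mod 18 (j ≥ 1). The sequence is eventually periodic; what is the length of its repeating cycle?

6

We have b_1 = 1, b_2 = 3, b_3 = 7, b_4 = 15, b_5 = 13, b_6 = 9, b_7 = 1.
Since b_7 = b_1 = 1, the sequence is periodic with period 6.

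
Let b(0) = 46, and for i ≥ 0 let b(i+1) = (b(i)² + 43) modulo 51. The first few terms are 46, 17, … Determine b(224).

26

Listing terms: b(0) = 46; b(1) = 17; b(2) = 26; b(3) = 5; b(4) = 17.
Since b(4) = b(1) = 17, the sequence is eventually periodic: after a pre-period of length 1 it cycles with period 3.
For i ≥ 1, b(i) depends only on (i - 1) mod 3. (224 - 1) mod 3 = 1, so b(224) = b(2) = 26.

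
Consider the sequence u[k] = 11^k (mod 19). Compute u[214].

u[0] = 1, u[1] = 11, u[2] = 7, u[3] = 1.
The sequence repeats with period 3.
So u[214] = u[0 + ((214-0) mod 3)] = u[1] = 11.

11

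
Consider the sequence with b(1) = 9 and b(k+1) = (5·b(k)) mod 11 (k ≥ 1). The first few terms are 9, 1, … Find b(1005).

Listing terms: b(1) = 9; b(2) = 1; b(3) = 5; b(4) = 3; b(5) = 4; b(6) = 9.
Since b(6) = b(1) = 9, the sequence is periodic with period 5.
So b(1005) = b(1 + ((1005-1) mod 5)) = b(5) = 4.

4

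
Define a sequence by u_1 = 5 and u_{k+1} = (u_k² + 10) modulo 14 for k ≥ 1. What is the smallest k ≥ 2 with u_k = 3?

Listing terms: u_1 = 5, u_2 = 7, u_3 = 3, u_4 = 5.
The sequence repeats with period 3.
The value 3 first appears (with k ≥ 2) at u_3.

3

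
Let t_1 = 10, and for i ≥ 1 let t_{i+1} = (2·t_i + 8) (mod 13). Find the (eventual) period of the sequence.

t_1 = 10; t_2 = 2; t_3 = 12; t_4 = 6; t_5 = 7; t_6 = 9; t_7 = 0; t_8 = 8; t_9 = 11; t_{10} = 4; t_{11} = 3; t_{12} = 1; t_{13} = 10.
Since t_{13} = t_1 = 10, the sequence is periodic with period 12.

12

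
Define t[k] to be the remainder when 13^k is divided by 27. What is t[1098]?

1

We have t[0] = 1; t[1] = 13; t[2] = 7; t[3] = 10; t[4] = 22; t[5] = 16; t[6] = 19; t[7] = 4; t[8] = 25; t[9] = 1.
The sequence repeats with period 9.
(1098 - 0) mod 9 = 0, so t[1098] = t[0] = 1.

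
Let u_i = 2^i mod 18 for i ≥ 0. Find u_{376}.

16

We have u_0 = 1, u_1 = 2, u_2 = 4, u_3 = 8, u_4 = 16, u_5 = 14, u_6 = 10, u_7 = 2.
Since u_7 = u_1 = 2, the sequence is eventually periodic: after a pre-period of length 1 it cycles with period 6.
For i ≥ 1, u_i depends only on (i - 1) mod 6. (376 - 1) mod 6 = 3, so u_{376} = u_4 = 16.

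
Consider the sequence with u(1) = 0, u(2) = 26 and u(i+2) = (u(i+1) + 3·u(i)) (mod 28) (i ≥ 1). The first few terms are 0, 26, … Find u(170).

26

u(1) = 0,  u(2) = 26,  u(3) = 26,  u(4) = 20,  u(5) = 14,  u(6) = 18,  u(7) = 4,  u(8) = 2,  u(9) = 14,  u(10) = 20,  u(11) = 6,  u(12) = 10,  u(13) = 0,  u(14) = 2,  u(15) = 2,  u(16) = 8,  u(17) = 14,  u(18) = 10,  u(19) = 24,  u(20) = 26,  u(21) = 14,  u(22) = 8,  u(23) = 22,  u(24) = 18,  u(25) = 0,  u(26) = 26.
Since (u(25), u(26)) = (u(1), u(2)) = (0, 26) (two consecutive terms determine the rest), the sequence is periodic with period 24.
(170 - 1) mod 24 = 1, so u(170) = u(2) = 26.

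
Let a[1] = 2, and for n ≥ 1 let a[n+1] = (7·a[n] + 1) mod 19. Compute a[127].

2

We have a[1] = 2, a[2] = 15, a[3] = 11, a[4] = 2.
Since a[4] = a[1] = 2, the sequence is periodic with period 3.
(127 - 1) mod 3 = 0, so a[127] = a[1] = 2.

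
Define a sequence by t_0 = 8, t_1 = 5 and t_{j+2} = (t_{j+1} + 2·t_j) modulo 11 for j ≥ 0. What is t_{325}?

Listing terms: t_0 = 8,  t_1 = 5,  t_2 = 10,  t_3 = 9,  t_4 = 7,  t_5 = 3,  t_6 = 6,  t_7 = 1,  t_8 = 2,  t_9 = 4,  t_{10} = 8,  t_{11} = 5.
The sequence repeats with period 10.
(325 - 0) mod 10 = 5, so t_{325} = t_5 = 3.

3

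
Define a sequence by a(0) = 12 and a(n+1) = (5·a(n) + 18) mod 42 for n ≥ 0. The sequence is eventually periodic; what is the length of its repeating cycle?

We have a(0) = 12, a(1) = 36, a(2) = 30, a(3) = 0, a(4) = 18, a(5) = 24, a(6) = 12.
The sequence repeats with period 6.

6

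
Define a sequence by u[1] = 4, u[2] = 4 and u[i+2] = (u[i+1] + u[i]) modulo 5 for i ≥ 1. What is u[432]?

1

We have u[1] = 4, u[2] = 4, u[3] = 3, u[4] = 2, u[5] = 0, u[6] = 2, u[7] = 2, u[8] = 4, u[9] = 1, u[10] = 0, u[11] = 1, u[12] = 1, u[13] = 2, u[14] = 3, u[15] = 0, u[16] = 3, u[17] = 3, u[18] = 1, u[19] = 4, u[20] = 0, u[21] = 4, u[22] = 4.
Since (u[21], u[22]) = (u[1], u[2]) = (4, 4) (two consecutive terms determine the rest), the sequence is periodic with period 20.
(432 - 1) mod 20 = 11, so u[432] = u[12] = 1.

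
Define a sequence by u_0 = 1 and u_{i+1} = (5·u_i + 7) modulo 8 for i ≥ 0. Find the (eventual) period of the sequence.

u_0 = 1,  u_1 = 4,  u_2 = 3,  u_3 = 6,  u_4 = 5,  u_5 = 0,  u_6 = 7,  u_7 = 2,  u_8 = 1.
The sequence repeats with period 8.

8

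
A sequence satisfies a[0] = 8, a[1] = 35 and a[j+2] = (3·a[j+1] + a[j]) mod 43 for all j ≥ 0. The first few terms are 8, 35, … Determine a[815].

7

a[0] = 8, a[1] = 35, a[2] = 27, a[3] = 30, a[4] = 31, a[5] = 37, a[6] = 13, a[7] = 33, a[8] = 26, a[9] = 25, a[10] = 15, a[11] = 27, a[12] = 10, a[13] = 14, a[14] = 9, a[15] = 41, a[16] = 3, a[17] = 7, a[18] = 24, a[19] = 36, a[20] = 3, a[21] = 2, a[22] = 9, a[23] = 29, a[24] = 10, a[25] = 16, a[26] = 15, a[27] = 18, a[28] = 26, a[29] = 10, a[30] = 13, a[31] = 6, a[32] = 31, a[33] = 13, a[34] = 27, a[35] = 8, a[36] = 8, a[37] = 32, a[38] = 18, a[39] = 0, a[40] = 18, a[41] = 11, a[42] = 8, a[43] = 35.
Since (a[42], a[43]) = (a[0], a[1]) = (8, 35) (two consecutive terms determine the rest), the sequence is periodic with period 42.
(815 - 0) mod 42 = 17, so a[815] = a[17] = 7.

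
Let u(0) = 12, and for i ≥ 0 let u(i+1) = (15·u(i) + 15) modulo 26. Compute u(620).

20

We have u(0) = 12; u(1) = 13; u(2) = 2; u(3) = 19; u(4) = 14; u(5) = 17; u(6) = 10; u(7) = 9; u(8) = 20; u(9) = 3; u(10) = 8; u(11) = 5; u(12) = 12.
The sequence repeats with period 12.
So u(620) = u(0 + ((620-0) mod 12)) = u(8) = 20.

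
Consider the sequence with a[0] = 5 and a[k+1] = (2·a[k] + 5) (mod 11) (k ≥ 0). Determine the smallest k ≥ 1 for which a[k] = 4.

1

Computing terms: a[0] = 5,  a[1] = 4,  a[2] = 2,  a[3] = 9,  a[4] = 1,  a[5] = 7,  a[6] = 8,  a[7] = 10,  a[8] = 3,  a[9] = 0,  a[10] = 5.
The sequence repeats with period 10.
The value 4 first appears (with k ≥ 1) at a[1].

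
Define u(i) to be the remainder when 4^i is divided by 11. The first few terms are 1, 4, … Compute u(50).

u(0) = 1,  u(1) = 4,  u(2) = 5,  u(3) = 9,  u(4) = 3,  u(5) = 1.
Since u(5) = u(0) = 1, the sequence is periodic with period 5.
So u(50) = u(0 + ((50-0) mod 5)) = u(0) = 1.

1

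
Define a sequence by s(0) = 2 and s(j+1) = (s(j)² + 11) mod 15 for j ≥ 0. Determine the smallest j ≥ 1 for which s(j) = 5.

Computing terms: s(0) = 2; s(1) = 0; s(2) = 11; s(3) = 12; s(4) = 5; s(5) = 6; s(6) = 2.
Since s(6) = s(0) = 2, the sequence is periodic with period 6.
The value 5 first appears (with j ≥ 1) at s(4).

4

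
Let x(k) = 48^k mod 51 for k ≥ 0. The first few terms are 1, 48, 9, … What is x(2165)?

Listing terms: x(0) = 1; x(1) = 48; x(2) = 9; x(3) = 24; x(4) = 30; x(5) = 12; x(6) = 15; x(7) = 6; x(8) = 33; x(9) = 3; x(10) = 42; x(11) = 27; x(12) = 21; x(13) = 39; x(14) = 36; x(15) = 45; x(16) = 18; x(17) = 48.
Since x(17) = x(1) = 48, the sequence is eventually periodic: after a pre-period of length 1 it cycles with period 16.
For k ≥ 1, x(k) depends only on (k - 1) mod 16. (2165 - 1) mod 16 = 4, so x(2165) = x(5) = 12.

12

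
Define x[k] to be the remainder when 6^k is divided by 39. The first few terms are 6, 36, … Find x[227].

24

Computing terms: x[1] = 6, x[2] = 36, x[3] = 21, x[4] = 9, x[5] = 15, x[6] = 12, x[7] = 33, x[8] = 3, x[9] = 18, x[10] = 30, x[11] = 24, x[12] = 27, x[13] = 6.
The sequence repeats with period 12.
(227 - 1) mod 12 = 10, so x[227] = x[11] = 24.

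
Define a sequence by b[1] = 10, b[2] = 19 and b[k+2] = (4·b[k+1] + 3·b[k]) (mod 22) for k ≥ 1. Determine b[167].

b[1] = 10,  b[2] = 19,  b[3] = 18,  b[4] = 19,  b[5] = 20,  b[6] = 5,  b[7] = 14,  b[8] = 5,  b[9] = 18,  b[10] = 21,  b[11] = 6,  b[12] = 21,  b[13] = 14,  b[14] = 9,  b[15] = 12,  b[16] = 9,  b[17] = 6,  b[18] = 7,  b[19] = 2,  b[20] = 7,  b[21] = 12,  b[22] = 3,  b[23] = 4,  b[24] = 3,  b[25] = 2,  b[26] = 17,  b[27] = 8,  b[28] = 17,  b[29] = 4,  b[30] = 1,  b[31] = 16,  b[32] = 1,  b[33] = 8,  b[34] = 13,  b[35] = 10,  b[36] = 13,  b[37] = 16,  b[38] = 15,  b[39] = 20,  b[40] = 15,  b[41] = 10,  b[42] = 19.
The sequence repeats with period 40.
(167 - 1) mod 40 = 6, so b[167] = b[7] = 14.

14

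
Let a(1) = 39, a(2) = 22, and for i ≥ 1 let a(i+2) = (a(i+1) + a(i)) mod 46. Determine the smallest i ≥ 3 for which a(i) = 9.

12

We have a(1) = 39; a(2) = 22; a(3) = 15; a(4) = 37; a(5) = 6; a(6) = 43; a(7) = 3; a(8) = 0; a(9) = 3; a(10) = 3; a(11) = 6; a(12) = 9; a(13) = 15; a(14) = 24; a(15) = 39; a(16) = 17; a(17) = 10; a(18) = 27; a(19) = 37; a(20) = 18; a(21) = 9; a(22) = 27; a(23) = 36; a(24) = 17; a(25) = 7; a(26) = 24; a(27) = 31; a(28) = 9; a(29) = 40; a(30) = 3; a(31) = 43; a(32) = 0; a(33) = 43; a(34) = 43; a(35) = 40; a(36) = 37; a(37) = 31; a(38) = 22; a(39) = 7; a(40) = 29; a(41) = 36; a(42) = 19; a(43) = 9; a(44) = 28; a(45) = 37; a(46) = 19; a(47) = 10; a(48) = 29; a(49) = 39; a(50) = 22.
The sequence repeats with period 48.
The value 9 first appears (with i ≥ 3) at a(12).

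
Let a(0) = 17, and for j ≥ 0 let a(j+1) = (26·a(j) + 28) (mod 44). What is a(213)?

Listing terms: a(0) = 17, a(1) = 30, a(2) = 16, a(3) = 4, a(4) = 0, a(5) = 28, a(6) = 8, a(7) = 16.
Since a(7) = a(2) = 16, the sequence is eventually periodic: after a pre-period of length 2 it cycles with period 5.
For j ≥ 2, a(j) depends only on (j - 2) mod 5. (213 - 2) mod 5 = 1, so a(213) = a(3) = 4.

4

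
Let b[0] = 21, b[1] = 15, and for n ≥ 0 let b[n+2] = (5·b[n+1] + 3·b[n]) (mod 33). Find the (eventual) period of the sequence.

10

b[0] = 21; b[1] = 15; b[2] = 6; b[3] = 9; b[4] = 30; b[5] = 12; b[6] = 18; b[7] = 27; b[8] = 24; b[9] = 3; b[10] = 21; b[11] = 15.
The sequence repeats with period 10.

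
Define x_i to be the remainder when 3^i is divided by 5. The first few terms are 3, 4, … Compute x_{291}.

We have x_1 = 3, x_2 = 4, x_3 = 2, x_4 = 1, x_5 = 3.
Since x_5 = x_1 = 3, the sequence is periodic with period 4.
So x_{291} = x_{1 + ((291-1) mod 4)} = x_3 = 2.

2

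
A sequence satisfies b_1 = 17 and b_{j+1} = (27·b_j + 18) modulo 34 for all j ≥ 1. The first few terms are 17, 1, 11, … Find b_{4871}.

We have b_1 = 17, b_2 = 1, b_3 = 11, b_4 = 9, b_5 = 23, b_6 = 27, b_7 = 33, b_8 = 25, b_9 = 13, b_{10} = 29, b_{11} = 19, b_{12} = 21, b_{13} = 7, b_{14} = 3, b_{15} = 31, b_{16} = 5, b_{17} = 17.
Since b_{17} = b_1 = 17, the sequence is periodic with period 16.
(4871 - 1) mod 16 = 6, so b_{4871} = b_7 = 33.

33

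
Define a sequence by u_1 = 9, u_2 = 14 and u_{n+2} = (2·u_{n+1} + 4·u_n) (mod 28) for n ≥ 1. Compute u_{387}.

8

u_1 = 9, u_2 = 14, u_3 = 8, u_4 = 16, u_5 = 8, u_6 = 24, u_7 = 24, u_8 = 4, u_9 = 20, u_{10} = 0, u_{11} = 24, u_{12} = 20, u_{13} = 24, u_{14} = 16, u_{15} = 16, u_{16} = 12, u_{17} = 4, u_{18} = 0, u_{19} = 16, u_{20} = 4, u_{21} = 16, u_{22} = 20, u_{23} = 20, u_{24} = 8, u_{25} = 12, u_{26} = 0, u_{27} = 20, u_{28} = 12, u_{29} = 20, u_{30} = 4, u_{31} = 4, u_{32} = 24, u_{33} = 8, u_{34} = 0, u_{35} = 4, u_{36} = 8, u_{37} = 4, u_{38} = 12, u_{39} = 12, u_{40} = 16, u_{41} = 24, u_{42} = 0, u_{43} = 12, u_{44} = 24, u_{45} = 12, u_{46} = 8, u_{47} = 8, u_{48} = 20, u_{49} = 16, u_{50} = 0, u_{51} = 8, u_{52} = 16.
Since (u_{51}, u_{52}) = (u_3, u_4) = (8, 16) (two consecutive terms determine the rest), the sequence is eventually periodic: after a pre-period of length 2 it cycles with period 48.
For n ≥ 3, u_n depends only on (n - 3) mod 48. (387 - 3) mod 48 = 0, so u_{387} = u_3 = 8.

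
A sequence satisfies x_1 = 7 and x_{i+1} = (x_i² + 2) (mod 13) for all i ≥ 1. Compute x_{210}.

12

x_1 = 7, x_2 = 12, x_3 = 3, x_4 = 11, x_5 = 6, x_6 = 12.
Since x_6 = x_2 = 12, the sequence is eventually periodic: after a pre-period of length 1 it cycles with period 4.
For i ≥ 2, x_i depends only on (i - 2) mod 4. (210 - 2) mod 4 = 0, so x_{210} = x_2 = 12.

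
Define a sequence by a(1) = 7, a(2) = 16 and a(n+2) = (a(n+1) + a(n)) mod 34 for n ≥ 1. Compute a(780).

1

Computing terms: a(1) = 7; a(2) = 16; a(3) = 23; a(4) = 5; a(5) = 28; a(6) = 33; a(7) = 27; a(8) = 26; a(9) = 19; a(10) = 11; a(11) = 30; a(12) = 7; a(13) = 3; a(14) = 10; a(15) = 13; a(16) = 23; a(17) = 2; a(18) = 25; a(19) = 27; a(20) = 18; a(21) = 11; a(22) = 29; a(23) = 6; a(24) = 1; a(25) = 7; a(26) = 8; a(27) = 15; a(28) = 23; a(29) = 4; a(30) = 27; a(31) = 31; a(32) = 24; a(33) = 21; a(34) = 11; a(35) = 32; a(36) = 9; a(37) = 7; a(38) = 16.
Since (a(37), a(38)) = (a(1), a(2)) = (7, 16) (two consecutive terms determine the rest), the sequence is periodic with period 36.
So a(780) = a(1 + ((780-1) mod 36)) = a(24) = 1.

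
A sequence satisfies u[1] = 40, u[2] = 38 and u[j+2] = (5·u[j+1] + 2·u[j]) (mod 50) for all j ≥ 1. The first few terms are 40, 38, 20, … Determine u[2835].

Listing terms: u[1] = 40,  u[2] = 38,  u[3] = 20,  u[4] = 26,  u[5] = 20,  u[6] = 2,  u[7] = 0,  u[8] = 4,  u[9] = 20,  u[10] = 8,  u[11] = 30,  u[12] = 16,  u[13] = 40,  u[14] = 32,  u[15] = 40,  u[16] = 14,  u[17] = 0,  u[18] = 28,  u[19] = 40,  u[20] = 6,  u[21] = 10,  u[22] = 12,  u[23] = 30,  u[24] = 24,  u[25] = 30,  u[26] = 48,  u[27] = 0,  u[28] = 46,  u[29] = 30,  u[30] = 42,  u[31] = 20,  u[32] = 34,  u[33] = 10,  u[34] = 18,  u[35] = 10,  u[36] = 36,  u[37] = 0,  u[38] = 22,  u[39] = 10,  u[40] = 44,  u[41] = 40,  u[42] = 38.
The sequence repeats with period 40.
So u[2835] = u[1 + ((2835-1) mod 40)] = u[35] = 10.

10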